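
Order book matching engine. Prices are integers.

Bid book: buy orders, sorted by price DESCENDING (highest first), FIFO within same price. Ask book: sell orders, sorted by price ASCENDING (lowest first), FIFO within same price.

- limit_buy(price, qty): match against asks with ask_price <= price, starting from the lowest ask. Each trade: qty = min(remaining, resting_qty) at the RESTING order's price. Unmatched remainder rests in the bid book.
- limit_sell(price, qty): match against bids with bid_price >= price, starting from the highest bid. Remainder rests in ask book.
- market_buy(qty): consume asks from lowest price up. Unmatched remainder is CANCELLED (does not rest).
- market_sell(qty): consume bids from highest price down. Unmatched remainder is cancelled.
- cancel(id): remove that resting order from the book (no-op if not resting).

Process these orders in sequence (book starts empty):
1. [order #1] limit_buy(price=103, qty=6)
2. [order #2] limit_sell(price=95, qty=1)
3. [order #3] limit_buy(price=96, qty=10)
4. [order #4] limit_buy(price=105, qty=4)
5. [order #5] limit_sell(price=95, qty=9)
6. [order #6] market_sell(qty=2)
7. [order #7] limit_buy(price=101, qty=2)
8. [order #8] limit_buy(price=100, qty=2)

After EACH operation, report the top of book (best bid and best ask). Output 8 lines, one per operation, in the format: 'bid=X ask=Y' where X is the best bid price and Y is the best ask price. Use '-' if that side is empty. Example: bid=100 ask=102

Answer: bid=103 ask=-
bid=103 ask=-
bid=103 ask=-
bid=105 ask=-
bid=96 ask=-
bid=96 ask=-
bid=101 ask=-
bid=101 ask=-

Derivation:
After op 1 [order #1] limit_buy(price=103, qty=6): fills=none; bids=[#1:6@103] asks=[-]
After op 2 [order #2] limit_sell(price=95, qty=1): fills=#1x#2:1@103; bids=[#1:5@103] asks=[-]
After op 3 [order #3] limit_buy(price=96, qty=10): fills=none; bids=[#1:5@103 #3:10@96] asks=[-]
After op 4 [order #4] limit_buy(price=105, qty=4): fills=none; bids=[#4:4@105 #1:5@103 #3:10@96] asks=[-]
After op 5 [order #5] limit_sell(price=95, qty=9): fills=#4x#5:4@105 #1x#5:5@103; bids=[#3:10@96] asks=[-]
After op 6 [order #6] market_sell(qty=2): fills=#3x#6:2@96; bids=[#3:8@96] asks=[-]
After op 7 [order #7] limit_buy(price=101, qty=2): fills=none; bids=[#7:2@101 #3:8@96] asks=[-]
After op 8 [order #8] limit_buy(price=100, qty=2): fills=none; bids=[#7:2@101 #8:2@100 #3:8@96] asks=[-]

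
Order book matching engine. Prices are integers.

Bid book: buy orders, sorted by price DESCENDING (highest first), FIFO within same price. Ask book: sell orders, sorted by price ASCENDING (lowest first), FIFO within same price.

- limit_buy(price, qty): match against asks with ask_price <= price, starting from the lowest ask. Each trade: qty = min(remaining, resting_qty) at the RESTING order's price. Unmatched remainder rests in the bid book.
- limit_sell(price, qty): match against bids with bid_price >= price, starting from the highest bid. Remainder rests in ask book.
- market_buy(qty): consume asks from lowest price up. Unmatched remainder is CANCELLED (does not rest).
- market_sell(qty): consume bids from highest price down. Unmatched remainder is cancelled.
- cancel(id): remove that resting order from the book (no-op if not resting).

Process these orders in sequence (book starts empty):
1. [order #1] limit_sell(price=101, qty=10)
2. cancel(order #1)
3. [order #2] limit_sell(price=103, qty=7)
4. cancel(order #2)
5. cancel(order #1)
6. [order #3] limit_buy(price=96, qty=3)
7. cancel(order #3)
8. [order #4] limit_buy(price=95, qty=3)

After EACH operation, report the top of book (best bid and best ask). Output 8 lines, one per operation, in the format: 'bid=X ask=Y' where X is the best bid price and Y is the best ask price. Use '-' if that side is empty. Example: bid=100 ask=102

Answer: bid=- ask=101
bid=- ask=-
bid=- ask=103
bid=- ask=-
bid=- ask=-
bid=96 ask=-
bid=- ask=-
bid=95 ask=-

Derivation:
After op 1 [order #1] limit_sell(price=101, qty=10): fills=none; bids=[-] asks=[#1:10@101]
After op 2 cancel(order #1): fills=none; bids=[-] asks=[-]
After op 3 [order #2] limit_sell(price=103, qty=7): fills=none; bids=[-] asks=[#2:7@103]
After op 4 cancel(order #2): fills=none; bids=[-] asks=[-]
After op 5 cancel(order #1): fills=none; bids=[-] asks=[-]
After op 6 [order #3] limit_buy(price=96, qty=3): fills=none; bids=[#3:3@96] asks=[-]
After op 7 cancel(order #3): fills=none; bids=[-] asks=[-]
After op 8 [order #4] limit_buy(price=95, qty=3): fills=none; bids=[#4:3@95] asks=[-]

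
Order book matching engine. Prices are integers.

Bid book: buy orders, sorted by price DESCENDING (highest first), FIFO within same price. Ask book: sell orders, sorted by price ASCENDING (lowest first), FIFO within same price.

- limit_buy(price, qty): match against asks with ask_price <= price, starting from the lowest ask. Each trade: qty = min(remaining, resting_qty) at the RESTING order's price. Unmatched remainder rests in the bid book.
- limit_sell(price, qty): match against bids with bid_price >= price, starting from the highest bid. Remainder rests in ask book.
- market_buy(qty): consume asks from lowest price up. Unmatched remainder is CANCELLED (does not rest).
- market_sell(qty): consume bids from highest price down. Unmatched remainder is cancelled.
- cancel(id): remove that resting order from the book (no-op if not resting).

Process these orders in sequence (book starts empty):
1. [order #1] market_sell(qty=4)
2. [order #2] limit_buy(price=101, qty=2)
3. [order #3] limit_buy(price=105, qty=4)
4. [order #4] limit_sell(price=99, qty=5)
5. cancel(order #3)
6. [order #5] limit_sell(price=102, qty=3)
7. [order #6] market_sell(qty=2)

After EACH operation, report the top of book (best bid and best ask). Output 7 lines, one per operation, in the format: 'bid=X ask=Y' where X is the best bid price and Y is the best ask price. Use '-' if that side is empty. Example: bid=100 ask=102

After op 1 [order #1] market_sell(qty=4): fills=none; bids=[-] asks=[-]
After op 2 [order #2] limit_buy(price=101, qty=2): fills=none; bids=[#2:2@101] asks=[-]
After op 3 [order #3] limit_buy(price=105, qty=4): fills=none; bids=[#3:4@105 #2:2@101] asks=[-]
After op 4 [order #4] limit_sell(price=99, qty=5): fills=#3x#4:4@105 #2x#4:1@101; bids=[#2:1@101] asks=[-]
After op 5 cancel(order #3): fills=none; bids=[#2:1@101] asks=[-]
After op 6 [order #5] limit_sell(price=102, qty=3): fills=none; bids=[#2:1@101] asks=[#5:3@102]
After op 7 [order #6] market_sell(qty=2): fills=#2x#6:1@101; bids=[-] asks=[#5:3@102]

Answer: bid=- ask=-
bid=101 ask=-
bid=105 ask=-
bid=101 ask=-
bid=101 ask=-
bid=101 ask=102
bid=- ask=102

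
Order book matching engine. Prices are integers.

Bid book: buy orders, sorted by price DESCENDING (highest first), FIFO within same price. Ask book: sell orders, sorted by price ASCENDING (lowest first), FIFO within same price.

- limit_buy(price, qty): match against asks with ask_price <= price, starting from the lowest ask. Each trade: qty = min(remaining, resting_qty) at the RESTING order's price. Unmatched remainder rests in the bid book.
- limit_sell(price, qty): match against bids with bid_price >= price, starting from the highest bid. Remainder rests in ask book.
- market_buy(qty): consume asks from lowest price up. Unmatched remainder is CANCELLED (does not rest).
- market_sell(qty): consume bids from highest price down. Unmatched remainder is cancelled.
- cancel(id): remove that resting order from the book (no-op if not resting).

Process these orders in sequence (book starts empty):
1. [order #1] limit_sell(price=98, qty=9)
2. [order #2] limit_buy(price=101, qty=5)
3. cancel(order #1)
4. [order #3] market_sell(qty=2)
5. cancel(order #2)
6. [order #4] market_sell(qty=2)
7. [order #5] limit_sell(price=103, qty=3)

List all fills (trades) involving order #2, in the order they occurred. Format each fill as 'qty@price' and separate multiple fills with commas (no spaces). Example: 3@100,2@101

Answer: 5@98

Derivation:
After op 1 [order #1] limit_sell(price=98, qty=9): fills=none; bids=[-] asks=[#1:9@98]
After op 2 [order #2] limit_buy(price=101, qty=5): fills=#2x#1:5@98; bids=[-] asks=[#1:4@98]
After op 3 cancel(order #1): fills=none; bids=[-] asks=[-]
After op 4 [order #3] market_sell(qty=2): fills=none; bids=[-] asks=[-]
After op 5 cancel(order #2): fills=none; bids=[-] asks=[-]
After op 6 [order #4] market_sell(qty=2): fills=none; bids=[-] asks=[-]
After op 7 [order #5] limit_sell(price=103, qty=3): fills=none; bids=[-] asks=[#5:3@103]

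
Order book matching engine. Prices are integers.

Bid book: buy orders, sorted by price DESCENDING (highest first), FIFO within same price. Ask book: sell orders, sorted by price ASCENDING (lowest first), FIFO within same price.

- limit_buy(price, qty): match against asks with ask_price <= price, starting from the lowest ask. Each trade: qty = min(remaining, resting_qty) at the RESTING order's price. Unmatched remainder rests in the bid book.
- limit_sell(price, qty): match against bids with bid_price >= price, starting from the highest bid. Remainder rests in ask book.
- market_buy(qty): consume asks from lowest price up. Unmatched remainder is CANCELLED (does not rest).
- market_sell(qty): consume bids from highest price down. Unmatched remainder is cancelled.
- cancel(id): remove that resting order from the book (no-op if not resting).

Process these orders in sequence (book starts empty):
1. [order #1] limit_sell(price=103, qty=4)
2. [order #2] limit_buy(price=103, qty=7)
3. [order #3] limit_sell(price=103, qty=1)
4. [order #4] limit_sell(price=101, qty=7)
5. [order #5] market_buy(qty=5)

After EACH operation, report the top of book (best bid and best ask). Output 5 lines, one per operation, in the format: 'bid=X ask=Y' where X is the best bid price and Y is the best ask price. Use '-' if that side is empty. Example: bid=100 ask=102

After op 1 [order #1] limit_sell(price=103, qty=4): fills=none; bids=[-] asks=[#1:4@103]
After op 2 [order #2] limit_buy(price=103, qty=7): fills=#2x#1:4@103; bids=[#2:3@103] asks=[-]
After op 3 [order #3] limit_sell(price=103, qty=1): fills=#2x#3:1@103; bids=[#2:2@103] asks=[-]
After op 4 [order #4] limit_sell(price=101, qty=7): fills=#2x#4:2@103; bids=[-] asks=[#4:5@101]
After op 5 [order #5] market_buy(qty=5): fills=#5x#4:5@101; bids=[-] asks=[-]

Answer: bid=- ask=103
bid=103 ask=-
bid=103 ask=-
bid=- ask=101
bid=- ask=-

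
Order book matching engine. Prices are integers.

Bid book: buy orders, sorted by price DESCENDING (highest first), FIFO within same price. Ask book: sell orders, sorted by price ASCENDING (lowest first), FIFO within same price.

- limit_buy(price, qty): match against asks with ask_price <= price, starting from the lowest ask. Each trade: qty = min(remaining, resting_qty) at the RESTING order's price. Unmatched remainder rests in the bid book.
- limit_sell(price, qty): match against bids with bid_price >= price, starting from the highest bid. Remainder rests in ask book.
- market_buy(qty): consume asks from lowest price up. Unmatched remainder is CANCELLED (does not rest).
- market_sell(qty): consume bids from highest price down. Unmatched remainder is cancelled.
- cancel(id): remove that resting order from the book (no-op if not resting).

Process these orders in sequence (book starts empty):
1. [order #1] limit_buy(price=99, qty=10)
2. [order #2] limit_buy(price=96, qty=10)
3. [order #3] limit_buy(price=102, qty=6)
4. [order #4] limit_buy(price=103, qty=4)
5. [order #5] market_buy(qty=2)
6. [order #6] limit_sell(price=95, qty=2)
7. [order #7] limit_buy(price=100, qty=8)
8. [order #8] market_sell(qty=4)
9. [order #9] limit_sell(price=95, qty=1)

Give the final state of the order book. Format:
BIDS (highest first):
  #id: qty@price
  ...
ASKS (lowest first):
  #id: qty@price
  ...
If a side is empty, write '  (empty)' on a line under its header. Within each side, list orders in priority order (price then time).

After op 1 [order #1] limit_buy(price=99, qty=10): fills=none; bids=[#1:10@99] asks=[-]
After op 2 [order #2] limit_buy(price=96, qty=10): fills=none; bids=[#1:10@99 #2:10@96] asks=[-]
After op 3 [order #3] limit_buy(price=102, qty=6): fills=none; bids=[#3:6@102 #1:10@99 #2:10@96] asks=[-]
After op 4 [order #4] limit_buy(price=103, qty=4): fills=none; bids=[#4:4@103 #3:6@102 #1:10@99 #2:10@96] asks=[-]
After op 5 [order #5] market_buy(qty=2): fills=none; bids=[#4:4@103 #3:6@102 #1:10@99 #2:10@96] asks=[-]
After op 6 [order #6] limit_sell(price=95, qty=2): fills=#4x#6:2@103; bids=[#4:2@103 #3:6@102 #1:10@99 #2:10@96] asks=[-]
After op 7 [order #7] limit_buy(price=100, qty=8): fills=none; bids=[#4:2@103 #3:6@102 #7:8@100 #1:10@99 #2:10@96] asks=[-]
After op 8 [order #8] market_sell(qty=4): fills=#4x#8:2@103 #3x#8:2@102; bids=[#3:4@102 #7:8@100 #1:10@99 #2:10@96] asks=[-]
After op 9 [order #9] limit_sell(price=95, qty=1): fills=#3x#9:1@102; bids=[#3:3@102 #7:8@100 #1:10@99 #2:10@96] asks=[-]

Answer: BIDS (highest first):
  #3: 3@102
  #7: 8@100
  #1: 10@99
  #2: 10@96
ASKS (lowest first):
  (empty)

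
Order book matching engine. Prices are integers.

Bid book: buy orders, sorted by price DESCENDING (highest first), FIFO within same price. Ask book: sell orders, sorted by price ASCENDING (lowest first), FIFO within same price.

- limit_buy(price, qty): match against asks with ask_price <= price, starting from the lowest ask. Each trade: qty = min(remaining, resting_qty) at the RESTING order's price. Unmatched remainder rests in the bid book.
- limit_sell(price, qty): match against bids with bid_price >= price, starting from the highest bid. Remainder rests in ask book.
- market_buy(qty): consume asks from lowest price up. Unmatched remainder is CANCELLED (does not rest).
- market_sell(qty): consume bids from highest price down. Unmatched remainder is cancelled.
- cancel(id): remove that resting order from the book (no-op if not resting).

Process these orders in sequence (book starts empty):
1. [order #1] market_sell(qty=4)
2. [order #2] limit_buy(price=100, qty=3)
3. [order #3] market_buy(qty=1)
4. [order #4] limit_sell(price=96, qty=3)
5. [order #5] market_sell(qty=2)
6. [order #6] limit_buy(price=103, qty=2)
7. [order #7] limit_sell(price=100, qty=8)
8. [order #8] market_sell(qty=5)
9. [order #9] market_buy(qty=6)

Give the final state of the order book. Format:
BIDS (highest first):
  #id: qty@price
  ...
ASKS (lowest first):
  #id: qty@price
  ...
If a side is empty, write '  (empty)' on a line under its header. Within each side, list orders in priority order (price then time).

After op 1 [order #1] market_sell(qty=4): fills=none; bids=[-] asks=[-]
After op 2 [order #2] limit_buy(price=100, qty=3): fills=none; bids=[#2:3@100] asks=[-]
After op 3 [order #3] market_buy(qty=1): fills=none; bids=[#2:3@100] asks=[-]
After op 4 [order #4] limit_sell(price=96, qty=3): fills=#2x#4:3@100; bids=[-] asks=[-]
After op 5 [order #5] market_sell(qty=2): fills=none; bids=[-] asks=[-]
After op 6 [order #6] limit_buy(price=103, qty=2): fills=none; bids=[#6:2@103] asks=[-]
After op 7 [order #7] limit_sell(price=100, qty=8): fills=#6x#7:2@103; bids=[-] asks=[#7:6@100]
After op 8 [order #8] market_sell(qty=5): fills=none; bids=[-] asks=[#7:6@100]
After op 9 [order #9] market_buy(qty=6): fills=#9x#7:6@100; bids=[-] asks=[-]

Answer: BIDS (highest first):
  (empty)
ASKS (lowest first):
  (empty)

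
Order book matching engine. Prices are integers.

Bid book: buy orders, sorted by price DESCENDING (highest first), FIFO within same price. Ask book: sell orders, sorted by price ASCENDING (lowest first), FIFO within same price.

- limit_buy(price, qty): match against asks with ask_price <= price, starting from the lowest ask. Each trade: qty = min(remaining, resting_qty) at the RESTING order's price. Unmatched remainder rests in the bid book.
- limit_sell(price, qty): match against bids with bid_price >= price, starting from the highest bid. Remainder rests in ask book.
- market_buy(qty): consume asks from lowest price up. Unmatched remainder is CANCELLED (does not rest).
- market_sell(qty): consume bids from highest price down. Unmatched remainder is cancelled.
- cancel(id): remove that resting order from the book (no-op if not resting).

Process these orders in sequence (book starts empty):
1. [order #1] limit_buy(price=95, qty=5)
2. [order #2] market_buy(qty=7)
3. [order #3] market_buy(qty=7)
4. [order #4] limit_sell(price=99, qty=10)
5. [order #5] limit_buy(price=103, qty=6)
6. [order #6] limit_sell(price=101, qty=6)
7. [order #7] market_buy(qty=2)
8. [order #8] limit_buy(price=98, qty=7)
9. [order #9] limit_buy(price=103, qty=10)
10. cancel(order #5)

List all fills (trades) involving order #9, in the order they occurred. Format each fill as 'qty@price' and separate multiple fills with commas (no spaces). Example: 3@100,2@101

After op 1 [order #1] limit_buy(price=95, qty=5): fills=none; bids=[#1:5@95] asks=[-]
After op 2 [order #2] market_buy(qty=7): fills=none; bids=[#1:5@95] asks=[-]
After op 3 [order #3] market_buy(qty=7): fills=none; bids=[#1:5@95] asks=[-]
After op 4 [order #4] limit_sell(price=99, qty=10): fills=none; bids=[#1:5@95] asks=[#4:10@99]
After op 5 [order #5] limit_buy(price=103, qty=6): fills=#5x#4:6@99; bids=[#1:5@95] asks=[#4:4@99]
After op 6 [order #6] limit_sell(price=101, qty=6): fills=none; bids=[#1:5@95] asks=[#4:4@99 #6:6@101]
After op 7 [order #7] market_buy(qty=2): fills=#7x#4:2@99; bids=[#1:5@95] asks=[#4:2@99 #6:6@101]
After op 8 [order #8] limit_buy(price=98, qty=7): fills=none; bids=[#8:7@98 #1:5@95] asks=[#4:2@99 #6:6@101]
After op 9 [order #9] limit_buy(price=103, qty=10): fills=#9x#4:2@99 #9x#6:6@101; bids=[#9:2@103 #8:7@98 #1:5@95] asks=[-]
After op 10 cancel(order #5): fills=none; bids=[#9:2@103 #8:7@98 #1:5@95] asks=[-]

Answer: 2@99,6@101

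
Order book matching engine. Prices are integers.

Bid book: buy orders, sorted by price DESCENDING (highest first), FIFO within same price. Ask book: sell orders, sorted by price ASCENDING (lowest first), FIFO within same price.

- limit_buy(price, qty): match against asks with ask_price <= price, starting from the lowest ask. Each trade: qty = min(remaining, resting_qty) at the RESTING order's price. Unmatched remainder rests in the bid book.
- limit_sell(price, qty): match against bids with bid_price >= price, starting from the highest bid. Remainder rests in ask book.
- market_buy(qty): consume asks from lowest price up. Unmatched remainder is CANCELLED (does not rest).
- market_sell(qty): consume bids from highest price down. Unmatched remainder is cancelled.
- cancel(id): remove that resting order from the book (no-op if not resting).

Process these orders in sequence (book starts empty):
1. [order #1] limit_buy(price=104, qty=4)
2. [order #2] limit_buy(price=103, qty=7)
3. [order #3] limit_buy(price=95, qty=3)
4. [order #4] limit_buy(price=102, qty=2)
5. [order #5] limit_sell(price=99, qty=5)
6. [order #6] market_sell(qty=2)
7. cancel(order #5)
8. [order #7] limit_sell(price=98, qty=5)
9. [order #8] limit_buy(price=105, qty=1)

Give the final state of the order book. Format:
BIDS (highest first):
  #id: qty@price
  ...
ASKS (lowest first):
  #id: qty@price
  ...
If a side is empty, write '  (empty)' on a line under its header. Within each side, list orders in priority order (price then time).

Answer: BIDS (highest first):
  #8: 1@105
  #4: 1@102
  #3: 3@95
ASKS (lowest first):
  (empty)

Derivation:
After op 1 [order #1] limit_buy(price=104, qty=4): fills=none; bids=[#1:4@104] asks=[-]
After op 2 [order #2] limit_buy(price=103, qty=7): fills=none; bids=[#1:4@104 #2:7@103] asks=[-]
After op 3 [order #3] limit_buy(price=95, qty=3): fills=none; bids=[#1:4@104 #2:7@103 #3:3@95] asks=[-]
After op 4 [order #4] limit_buy(price=102, qty=2): fills=none; bids=[#1:4@104 #2:7@103 #4:2@102 #3:3@95] asks=[-]
After op 5 [order #5] limit_sell(price=99, qty=5): fills=#1x#5:4@104 #2x#5:1@103; bids=[#2:6@103 #4:2@102 #3:3@95] asks=[-]
After op 6 [order #6] market_sell(qty=2): fills=#2x#6:2@103; bids=[#2:4@103 #4:2@102 #3:3@95] asks=[-]
After op 7 cancel(order #5): fills=none; bids=[#2:4@103 #4:2@102 #3:3@95] asks=[-]
After op 8 [order #7] limit_sell(price=98, qty=5): fills=#2x#7:4@103 #4x#7:1@102; bids=[#4:1@102 #3:3@95] asks=[-]
After op 9 [order #8] limit_buy(price=105, qty=1): fills=none; bids=[#8:1@105 #4:1@102 #3:3@95] asks=[-]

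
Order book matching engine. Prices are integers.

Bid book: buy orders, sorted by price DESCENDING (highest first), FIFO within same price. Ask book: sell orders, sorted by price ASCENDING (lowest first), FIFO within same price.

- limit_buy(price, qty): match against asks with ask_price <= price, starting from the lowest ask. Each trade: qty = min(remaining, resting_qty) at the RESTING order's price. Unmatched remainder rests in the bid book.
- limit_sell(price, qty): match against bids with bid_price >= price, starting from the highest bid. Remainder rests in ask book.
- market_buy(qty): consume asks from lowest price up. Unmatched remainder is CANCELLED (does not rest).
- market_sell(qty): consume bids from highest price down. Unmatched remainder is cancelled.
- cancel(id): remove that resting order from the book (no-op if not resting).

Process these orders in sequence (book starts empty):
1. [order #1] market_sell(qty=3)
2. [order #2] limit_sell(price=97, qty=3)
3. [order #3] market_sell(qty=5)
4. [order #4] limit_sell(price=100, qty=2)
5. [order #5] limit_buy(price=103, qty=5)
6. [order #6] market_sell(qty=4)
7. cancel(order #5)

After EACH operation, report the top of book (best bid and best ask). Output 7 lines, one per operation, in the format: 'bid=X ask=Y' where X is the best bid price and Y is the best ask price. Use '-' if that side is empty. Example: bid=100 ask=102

Answer: bid=- ask=-
bid=- ask=97
bid=- ask=97
bid=- ask=97
bid=- ask=-
bid=- ask=-
bid=- ask=-

Derivation:
After op 1 [order #1] market_sell(qty=3): fills=none; bids=[-] asks=[-]
After op 2 [order #2] limit_sell(price=97, qty=3): fills=none; bids=[-] asks=[#2:3@97]
After op 3 [order #3] market_sell(qty=5): fills=none; bids=[-] asks=[#2:3@97]
After op 4 [order #4] limit_sell(price=100, qty=2): fills=none; bids=[-] asks=[#2:3@97 #4:2@100]
After op 5 [order #5] limit_buy(price=103, qty=5): fills=#5x#2:3@97 #5x#4:2@100; bids=[-] asks=[-]
After op 6 [order #6] market_sell(qty=4): fills=none; bids=[-] asks=[-]
After op 7 cancel(order #5): fills=none; bids=[-] asks=[-]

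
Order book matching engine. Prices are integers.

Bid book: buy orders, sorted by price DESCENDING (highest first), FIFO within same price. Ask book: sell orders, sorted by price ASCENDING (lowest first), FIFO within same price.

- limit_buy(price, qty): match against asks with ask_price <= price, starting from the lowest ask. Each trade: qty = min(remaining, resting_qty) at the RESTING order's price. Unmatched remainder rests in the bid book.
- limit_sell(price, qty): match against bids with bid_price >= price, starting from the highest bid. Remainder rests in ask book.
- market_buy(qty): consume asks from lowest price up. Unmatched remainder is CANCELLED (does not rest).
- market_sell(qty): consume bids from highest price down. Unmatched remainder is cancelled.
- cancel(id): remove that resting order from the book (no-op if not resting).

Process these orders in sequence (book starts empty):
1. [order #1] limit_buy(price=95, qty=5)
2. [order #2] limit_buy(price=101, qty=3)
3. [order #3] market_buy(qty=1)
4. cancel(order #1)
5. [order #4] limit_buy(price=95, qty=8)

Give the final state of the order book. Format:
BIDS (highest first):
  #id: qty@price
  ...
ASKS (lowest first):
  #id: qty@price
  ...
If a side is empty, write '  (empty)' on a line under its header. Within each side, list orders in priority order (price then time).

After op 1 [order #1] limit_buy(price=95, qty=5): fills=none; bids=[#1:5@95] asks=[-]
After op 2 [order #2] limit_buy(price=101, qty=3): fills=none; bids=[#2:3@101 #1:5@95] asks=[-]
After op 3 [order #3] market_buy(qty=1): fills=none; bids=[#2:3@101 #1:5@95] asks=[-]
After op 4 cancel(order #1): fills=none; bids=[#2:3@101] asks=[-]
After op 5 [order #4] limit_buy(price=95, qty=8): fills=none; bids=[#2:3@101 #4:8@95] asks=[-]

Answer: BIDS (highest first):
  #2: 3@101
  #4: 8@95
ASKS (lowest first):
  (empty)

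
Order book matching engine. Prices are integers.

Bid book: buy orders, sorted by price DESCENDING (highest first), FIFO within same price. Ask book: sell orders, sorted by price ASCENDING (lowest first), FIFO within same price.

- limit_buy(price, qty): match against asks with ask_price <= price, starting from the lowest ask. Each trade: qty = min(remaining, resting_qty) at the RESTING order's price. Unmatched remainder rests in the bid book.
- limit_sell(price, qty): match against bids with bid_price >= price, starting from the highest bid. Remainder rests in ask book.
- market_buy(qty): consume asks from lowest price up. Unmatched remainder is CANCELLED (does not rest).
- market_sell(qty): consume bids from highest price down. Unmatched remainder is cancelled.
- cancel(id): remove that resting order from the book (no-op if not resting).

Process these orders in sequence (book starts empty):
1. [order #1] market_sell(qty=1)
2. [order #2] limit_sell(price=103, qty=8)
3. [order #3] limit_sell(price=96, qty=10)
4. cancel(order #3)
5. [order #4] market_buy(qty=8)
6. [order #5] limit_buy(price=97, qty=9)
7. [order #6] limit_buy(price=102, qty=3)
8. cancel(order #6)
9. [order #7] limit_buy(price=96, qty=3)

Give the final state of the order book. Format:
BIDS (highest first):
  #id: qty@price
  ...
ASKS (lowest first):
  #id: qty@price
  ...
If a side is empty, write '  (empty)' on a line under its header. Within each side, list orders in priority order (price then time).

After op 1 [order #1] market_sell(qty=1): fills=none; bids=[-] asks=[-]
After op 2 [order #2] limit_sell(price=103, qty=8): fills=none; bids=[-] asks=[#2:8@103]
After op 3 [order #3] limit_sell(price=96, qty=10): fills=none; bids=[-] asks=[#3:10@96 #2:8@103]
After op 4 cancel(order #3): fills=none; bids=[-] asks=[#2:8@103]
After op 5 [order #4] market_buy(qty=8): fills=#4x#2:8@103; bids=[-] asks=[-]
After op 6 [order #5] limit_buy(price=97, qty=9): fills=none; bids=[#5:9@97] asks=[-]
After op 7 [order #6] limit_buy(price=102, qty=3): fills=none; bids=[#6:3@102 #5:9@97] asks=[-]
After op 8 cancel(order #6): fills=none; bids=[#5:9@97] asks=[-]
After op 9 [order #7] limit_buy(price=96, qty=3): fills=none; bids=[#5:9@97 #7:3@96] asks=[-]

Answer: BIDS (highest first):
  #5: 9@97
  #7: 3@96
ASKS (lowest first):
  (empty)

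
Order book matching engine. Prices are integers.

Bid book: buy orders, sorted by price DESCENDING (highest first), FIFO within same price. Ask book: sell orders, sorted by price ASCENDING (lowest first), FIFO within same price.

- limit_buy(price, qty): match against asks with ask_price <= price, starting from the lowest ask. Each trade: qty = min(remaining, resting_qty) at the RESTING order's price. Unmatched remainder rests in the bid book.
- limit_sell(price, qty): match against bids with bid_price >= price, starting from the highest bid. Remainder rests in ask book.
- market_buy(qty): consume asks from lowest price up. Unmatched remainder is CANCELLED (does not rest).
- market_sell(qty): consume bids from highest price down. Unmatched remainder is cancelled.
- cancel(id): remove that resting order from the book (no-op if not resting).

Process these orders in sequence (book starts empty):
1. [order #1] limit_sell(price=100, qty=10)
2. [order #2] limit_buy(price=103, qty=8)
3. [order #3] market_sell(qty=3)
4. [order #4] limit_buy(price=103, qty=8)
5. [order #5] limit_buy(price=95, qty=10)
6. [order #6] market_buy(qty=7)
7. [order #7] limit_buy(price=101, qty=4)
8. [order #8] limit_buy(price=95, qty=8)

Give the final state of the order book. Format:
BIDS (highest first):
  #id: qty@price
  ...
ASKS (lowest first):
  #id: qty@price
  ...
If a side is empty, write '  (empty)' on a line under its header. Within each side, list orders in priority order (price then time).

Answer: BIDS (highest first):
  #4: 6@103
  #7: 4@101
  #5: 10@95
  #8: 8@95
ASKS (lowest first):
  (empty)

Derivation:
After op 1 [order #1] limit_sell(price=100, qty=10): fills=none; bids=[-] asks=[#1:10@100]
After op 2 [order #2] limit_buy(price=103, qty=8): fills=#2x#1:8@100; bids=[-] asks=[#1:2@100]
After op 3 [order #3] market_sell(qty=3): fills=none; bids=[-] asks=[#1:2@100]
After op 4 [order #4] limit_buy(price=103, qty=8): fills=#4x#1:2@100; bids=[#4:6@103] asks=[-]
After op 5 [order #5] limit_buy(price=95, qty=10): fills=none; bids=[#4:6@103 #5:10@95] asks=[-]
After op 6 [order #6] market_buy(qty=7): fills=none; bids=[#4:6@103 #5:10@95] asks=[-]
After op 7 [order #7] limit_buy(price=101, qty=4): fills=none; bids=[#4:6@103 #7:4@101 #5:10@95] asks=[-]
After op 8 [order #8] limit_buy(price=95, qty=8): fills=none; bids=[#4:6@103 #7:4@101 #5:10@95 #8:8@95] asks=[-]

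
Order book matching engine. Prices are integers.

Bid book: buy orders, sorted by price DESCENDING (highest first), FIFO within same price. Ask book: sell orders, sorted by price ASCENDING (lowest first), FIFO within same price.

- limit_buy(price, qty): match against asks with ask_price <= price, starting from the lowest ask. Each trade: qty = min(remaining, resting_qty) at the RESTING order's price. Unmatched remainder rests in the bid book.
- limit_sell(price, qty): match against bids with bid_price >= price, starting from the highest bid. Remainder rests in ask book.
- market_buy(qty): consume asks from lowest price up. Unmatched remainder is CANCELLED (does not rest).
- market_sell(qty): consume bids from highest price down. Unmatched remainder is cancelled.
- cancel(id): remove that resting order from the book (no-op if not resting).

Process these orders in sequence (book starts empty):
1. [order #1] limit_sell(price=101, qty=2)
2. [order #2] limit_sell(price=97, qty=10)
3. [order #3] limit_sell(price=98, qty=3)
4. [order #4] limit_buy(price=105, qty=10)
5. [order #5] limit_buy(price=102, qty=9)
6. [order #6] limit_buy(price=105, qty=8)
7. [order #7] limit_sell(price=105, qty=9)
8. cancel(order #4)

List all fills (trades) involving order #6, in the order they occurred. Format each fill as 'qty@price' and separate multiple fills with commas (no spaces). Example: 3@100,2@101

Answer: 8@105

Derivation:
After op 1 [order #1] limit_sell(price=101, qty=2): fills=none; bids=[-] asks=[#1:2@101]
After op 2 [order #2] limit_sell(price=97, qty=10): fills=none; bids=[-] asks=[#2:10@97 #1:2@101]
After op 3 [order #3] limit_sell(price=98, qty=3): fills=none; bids=[-] asks=[#2:10@97 #3:3@98 #1:2@101]
After op 4 [order #4] limit_buy(price=105, qty=10): fills=#4x#2:10@97; bids=[-] asks=[#3:3@98 #1:2@101]
After op 5 [order #5] limit_buy(price=102, qty=9): fills=#5x#3:3@98 #5x#1:2@101; bids=[#5:4@102] asks=[-]
After op 6 [order #6] limit_buy(price=105, qty=8): fills=none; bids=[#6:8@105 #5:4@102] asks=[-]
After op 7 [order #7] limit_sell(price=105, qty=9): fills=#6x#7:8@105; bids=[#5:4@102] asks=[#7:1@105]
After op 8 cancel(order #4): fills=none; bids=[#5:4@102] asks=[#7:1@105]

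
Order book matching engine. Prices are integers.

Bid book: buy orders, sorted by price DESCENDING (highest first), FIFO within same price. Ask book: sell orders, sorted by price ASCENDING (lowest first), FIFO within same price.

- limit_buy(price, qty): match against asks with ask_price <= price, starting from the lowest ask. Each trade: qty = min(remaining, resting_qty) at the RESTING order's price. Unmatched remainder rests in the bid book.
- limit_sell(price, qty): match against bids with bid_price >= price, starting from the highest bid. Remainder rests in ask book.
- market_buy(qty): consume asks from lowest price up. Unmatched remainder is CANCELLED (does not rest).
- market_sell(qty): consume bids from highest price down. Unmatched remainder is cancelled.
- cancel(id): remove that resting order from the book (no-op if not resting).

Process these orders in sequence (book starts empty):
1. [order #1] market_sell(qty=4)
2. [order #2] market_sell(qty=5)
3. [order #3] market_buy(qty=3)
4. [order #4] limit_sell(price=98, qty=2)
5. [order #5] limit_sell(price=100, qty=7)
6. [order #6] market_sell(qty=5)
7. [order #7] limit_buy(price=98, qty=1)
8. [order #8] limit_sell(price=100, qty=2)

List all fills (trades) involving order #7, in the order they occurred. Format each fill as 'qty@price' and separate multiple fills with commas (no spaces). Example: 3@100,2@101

After op 1 [order #1] market_sell(qty=4): fills=none; bids=[-] asks=[-]
After op 2 [order #2] market_sell(qty=5): fills=none; bids=[-] asks=[-]
After op 3 [order #3] market_buy(qty=3): fills=none; bids=[-] asks=[-]
After op 4 [order #4] limit_sell(price=98, qty=2): fills=none; bids=[-] asks=[#4:2@98]
After op 5 [order #5] limit_sell(price=100, qty=7): fills=none; bids=[-] asks=[#4:2@98 #5:7@100]
After op 6 [order #6] market_sell(qty=5): fills=none; bids=[-] asks=[#4:2@98 #5:7@100]
After op 7 [order #7] limit_buy(price=98, qty=1): fills=#7x#4:1@98; bids=[-] asks=[#4:1@98 #5:7@100]
After op 8 [order #8] limit_sell(price=100, qty=2): fills=none; bids=[-] asks=[#4:1@98 #5:7@100 #8:2@100]

Answer: 1@98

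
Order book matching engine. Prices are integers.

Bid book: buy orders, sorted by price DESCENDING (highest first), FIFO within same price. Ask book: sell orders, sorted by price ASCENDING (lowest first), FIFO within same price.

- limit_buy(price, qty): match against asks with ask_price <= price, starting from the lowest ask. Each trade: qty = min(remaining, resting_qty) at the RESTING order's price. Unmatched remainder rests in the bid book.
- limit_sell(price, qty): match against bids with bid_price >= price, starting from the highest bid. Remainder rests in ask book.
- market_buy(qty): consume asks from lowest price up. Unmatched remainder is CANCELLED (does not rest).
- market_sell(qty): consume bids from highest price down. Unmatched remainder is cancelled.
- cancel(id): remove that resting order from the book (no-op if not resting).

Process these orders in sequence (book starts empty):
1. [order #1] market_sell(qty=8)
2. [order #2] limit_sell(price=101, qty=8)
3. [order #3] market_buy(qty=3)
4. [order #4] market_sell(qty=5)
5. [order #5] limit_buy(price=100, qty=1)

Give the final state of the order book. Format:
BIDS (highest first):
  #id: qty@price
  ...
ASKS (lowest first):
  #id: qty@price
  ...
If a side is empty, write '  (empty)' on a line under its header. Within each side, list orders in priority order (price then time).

After op 1 [order #1] market_sell(qty=8): fills=none; bids=[-] asks=[-]
After op 2 [order #2] limit_sell(price=101, qty=8): fills=none; bids=[-] asks=[#2:8@101]
After op 3 [order #3] market_buy(qty=3): fills=#3x#2:3@101; bids=[-] asks=[#2:5@101]
After op 4 [order #4] market_sell(qty=5): fills=none; bids=[-] asks=[#2:5@101]
After op 5 [order #5] limit_buy(price=100, qty=1): fills=none; bids=[#5:1@100] asks=[#2:5@101]

Answer: BIDS (highest first):
  #5: 1@100
ASKS (lowest first):
  #2: 5@101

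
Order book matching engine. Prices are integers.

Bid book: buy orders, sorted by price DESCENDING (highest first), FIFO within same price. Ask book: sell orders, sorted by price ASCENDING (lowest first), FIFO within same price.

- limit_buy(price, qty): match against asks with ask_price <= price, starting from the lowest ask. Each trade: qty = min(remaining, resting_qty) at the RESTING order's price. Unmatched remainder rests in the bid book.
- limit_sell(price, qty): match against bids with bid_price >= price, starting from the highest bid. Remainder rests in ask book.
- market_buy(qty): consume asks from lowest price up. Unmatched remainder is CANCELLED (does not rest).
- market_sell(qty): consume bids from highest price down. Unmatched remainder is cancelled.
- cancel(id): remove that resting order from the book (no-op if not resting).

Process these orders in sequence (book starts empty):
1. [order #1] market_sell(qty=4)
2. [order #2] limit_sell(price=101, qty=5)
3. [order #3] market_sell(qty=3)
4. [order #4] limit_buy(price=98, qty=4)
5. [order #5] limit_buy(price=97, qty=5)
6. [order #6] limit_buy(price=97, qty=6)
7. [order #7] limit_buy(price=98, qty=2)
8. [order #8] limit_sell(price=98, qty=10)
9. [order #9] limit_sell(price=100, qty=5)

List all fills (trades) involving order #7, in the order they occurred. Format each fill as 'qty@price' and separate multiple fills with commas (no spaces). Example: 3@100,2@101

Answer: 2@98

Derivation:
After op 1 [order #1] market_sell(qty=4): fills=none; bids=[-] asks=[-]
After op 2 [order #2] limit_sell(price=101, qty=5): fills=none; bids=[-] asks=[#2:5@101]
After op 3 [order #3] market_sell(qty=3): fills=none; bids=[-] asks=[#2:5@101]
After op 4 [order #4] limit_buy(price=98, qty=4): fills=none; bids=[#4:4@98] asks=[#2:5@101]
After op 5 [order #5] limit_buy(price=97, qty=5): fills=none; bids=[#4:4@98 #5:5@97] asks=[#2:5@101]
After op 6 [order #6] limit_buy(price=97, qty=6): fills=none; bids=[#4:4@98 #5:5@97 #6:6@97] asks=[#2:5@101]
After op 7 [order #7] limit_buy(price=98, qty=2): fills=none; bids=[#4:4@98 #7:2@98 #5:5@97 #6:6@97] asks=[#2:5@101]
After op 8 [order #8] limit_sell(price=98, qty=10): fills=#4x#8:4@98 #7x#8:2@98; bids=[#5:5@97 #6:6@97] asks=[#8:4@98 #2:5@101]
After op 9 [order #9] limit_sell(price=100, qty=5): fills=none; bids=[#5:5@97 #6:6@97] asks=[#8:4@98 #9:5@100 #2:5@101]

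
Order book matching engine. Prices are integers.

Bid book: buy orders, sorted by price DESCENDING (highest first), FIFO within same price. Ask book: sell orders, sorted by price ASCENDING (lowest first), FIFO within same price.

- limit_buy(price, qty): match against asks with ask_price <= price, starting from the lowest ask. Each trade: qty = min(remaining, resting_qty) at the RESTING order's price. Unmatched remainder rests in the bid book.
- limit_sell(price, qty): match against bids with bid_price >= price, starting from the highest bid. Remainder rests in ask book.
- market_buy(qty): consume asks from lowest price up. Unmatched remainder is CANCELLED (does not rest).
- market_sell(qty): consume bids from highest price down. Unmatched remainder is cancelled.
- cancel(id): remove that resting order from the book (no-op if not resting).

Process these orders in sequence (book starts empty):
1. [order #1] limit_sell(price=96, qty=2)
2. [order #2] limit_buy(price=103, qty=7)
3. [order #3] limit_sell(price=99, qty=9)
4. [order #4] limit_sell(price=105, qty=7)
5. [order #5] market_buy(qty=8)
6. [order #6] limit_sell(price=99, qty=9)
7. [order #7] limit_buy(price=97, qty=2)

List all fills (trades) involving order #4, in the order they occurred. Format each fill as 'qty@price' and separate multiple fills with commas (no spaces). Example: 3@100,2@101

Answer: 4@105

Derivation:
After op 1 [order #1] limit_sell(price=96, qty=2): fills=none; bids=[-] asks=[#1:2@96]
After op 2 [order #2] limit_buy(price=103, qty=7): fills=#2x#1:2@96; bids=[#2:5@103] asks=[-]
After op 3 [order #3] limit_sell(price=99, qty=9): fills=#2x#3:5@103; bids=[-] asks=[#3:4@99]
After op 4 [order #4] limit_sell(price=105, qty=7): fills=none; bids=[-] asks=[#3:4@99 #4:7@105]
After op 5 [order #5] market_buy(qty=8): fills=#5x#3:4@99 #5x#4:4@105; bids=[-] asks=[#4:3@105]
After op 6 [order #6] limit_sell(price=99, qty=9): fills=none; bids=[-] asks=[#6:9@99 #4:3@105]
After op 7 [order #7] limit_buy(price=97, qty=2): fills=none; bids=[#7:2@97] asks=[#6:9@99 #4:3@105]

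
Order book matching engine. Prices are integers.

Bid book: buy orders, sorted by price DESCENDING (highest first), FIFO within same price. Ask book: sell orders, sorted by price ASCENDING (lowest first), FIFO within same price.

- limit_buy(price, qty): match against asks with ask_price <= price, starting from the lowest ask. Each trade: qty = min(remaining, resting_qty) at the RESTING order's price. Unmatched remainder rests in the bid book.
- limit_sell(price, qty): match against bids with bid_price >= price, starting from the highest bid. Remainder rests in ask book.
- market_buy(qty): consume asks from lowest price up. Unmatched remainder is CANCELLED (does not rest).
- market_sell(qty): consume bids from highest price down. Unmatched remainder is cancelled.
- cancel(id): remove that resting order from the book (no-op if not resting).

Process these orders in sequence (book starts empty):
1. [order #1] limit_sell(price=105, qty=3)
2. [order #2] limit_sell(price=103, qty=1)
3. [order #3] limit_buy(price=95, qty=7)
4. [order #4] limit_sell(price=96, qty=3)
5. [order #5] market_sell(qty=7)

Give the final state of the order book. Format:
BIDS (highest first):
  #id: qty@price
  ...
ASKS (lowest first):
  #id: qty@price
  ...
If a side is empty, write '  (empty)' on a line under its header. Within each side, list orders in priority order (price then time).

After op 1 [order #1] limit_sell(price=105, qty=3): fills=none; bids=[-] asks=[#1:3@105]
After op 2 [order #2] limit_sell(price=103, qty=1): fills=none; bids=[-] asks=[#2:1@103 #1:3@105]
After op 3 [order #3] limit_buy(price=95, qty=7): fills=none; bids=[#3:7@95] asks=[#2:1@103 #1:3@105]
After op 4 [order #4] limit_sell(price=96, qty=3): fills=none; bids=[#3:7@95] asks=[#4:3@96 #2:1@103 #1:3@105]
After op 5 [order #5] market_sell(qty=7): fills=#3x#5:7@95; bids=[-] asks=[#4:3@96 #2:1@103 #1:3@105]

Answer: BIDS (highest first):
  (empty)
ASKS (lowest first):
  #4: 3@96
  #2: 1@103
  #1: 3@105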